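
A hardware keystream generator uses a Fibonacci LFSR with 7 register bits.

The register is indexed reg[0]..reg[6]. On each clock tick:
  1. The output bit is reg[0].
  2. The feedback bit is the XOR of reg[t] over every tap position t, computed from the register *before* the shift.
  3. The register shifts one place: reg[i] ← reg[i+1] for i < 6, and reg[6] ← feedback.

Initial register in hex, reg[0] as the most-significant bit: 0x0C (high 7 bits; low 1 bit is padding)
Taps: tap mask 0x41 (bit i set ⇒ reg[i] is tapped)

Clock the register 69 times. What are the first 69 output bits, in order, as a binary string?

step | reg (before) | out | fb
   0 | 0000110 | 0 | 0
   1 | 0001100 | 0 | 0
   2 | 0011000 | 0 | 0
   3 | 0110000 | 0 | 0
   4 | 1100000 | 1 | 1
   5 | 1000001 | 1 | 0
   6 | 0000010 | 0 | 0
   7 | 0000100 | 0 | 0
   8 | 0001000 | 0 | 0
   9 | 0010000 | 0 | 0
  10 | 0100000 | 0 | 0
  11 | 1000000 | 1 | 1
  12 | 0000001 | 0 | 1
  13 | 0000011 | 0 | 1
  14 | 0000111 | 0 | 1
  15 | 0001111 | 0 | 1
  16 | 0011111 | 0 | 1
  17 | 0111111 | 0 | 1
  18 | 1111111 | 1 | 0
  19 | 1111110 | 1 | 1
  20 | 1111101 | 1 | 0
  21 | 1111010 | 1 | 1
  22 | 1110101 | 1 | 0
  23 | 1101010 | 1 | 1
  24 | 1010101 | 1 | 0
  25 | 0101010 | 0 | 0
  26 | 1010100 | 1 | 1
  27 | 0101001 | 0 | 1
  28 | 1010011 | 1 | 0
  29 | 0100110 | 0 | 0
  30 | 1001100 | 1 | 1
  31 | 0011001 | 0 | 1
  32 | 0110011 | 0 | 1
  33 | 1100111 | 1 | 0
  34 | 1001110 | 1 | 1
  35 | 0011101 | 0 | 1
  36 | 0111011 | 0 | 1
  37 | 1110111 | 1 | 0
  38 | 1101110 | 1 | 1
  39 | 1011101 | 1 | 0
  40 | 0111010 | 0 | 0
  41 | 1110100 | 1 | 1
  42 | 1101001 | 1 | 0
  43 | 1010010 | 1 | 1
  44 | 0100101 | 0 | 1
  45 | 1001011 | 1 | 0
  46 | 0010110 | 0 | 0
  47 | 0101100 | 0 | 0
  48 | 1011000 | 1 | 1
  49 | 0110001 | 0 | 1
  50 | 1100011 | 1 | 0
  51 | 1000110 | 1 | 1
  52 | 0001101 | 0 | 1
  53 | 0011011 | 0 | 1
  54 | 0110111 | 0 | 1
  55 | 1101111 | 1 | 0
  56 | 1011110 | 1 | 1
  57 | 0111101 | 0 | 1
  58 | 1111011 | 1 | 0
  59 | 1110110 | 1 | 1
  60 | 1101101 | 1 | 0
  61 | 1011010 | 1 | 1
  62 | 0110101 | 0 | 1
  63 | 1101011 | 1 | 0
  64 | 1010110 | 1 | 1
  65 | 0101101 | 0 | 1
  66 | 1011011 | 1 | 0
  67 | 0110110 | 0 | 0
  68 | 1101100 | 1 | 1

000011000001000000111111101010100110011101110100101100011011110110101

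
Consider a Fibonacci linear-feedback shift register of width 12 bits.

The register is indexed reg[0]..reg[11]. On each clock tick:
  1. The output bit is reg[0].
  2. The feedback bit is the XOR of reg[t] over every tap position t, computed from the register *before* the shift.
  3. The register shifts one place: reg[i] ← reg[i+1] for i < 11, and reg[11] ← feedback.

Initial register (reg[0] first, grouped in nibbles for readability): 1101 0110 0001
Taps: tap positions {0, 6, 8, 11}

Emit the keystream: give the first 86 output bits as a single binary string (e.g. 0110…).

11010110000110001111011000100110111001010011000100000101100101011001101100000110100000

step | reg (before) | out | fb
   0 | 110101100001 | 1 | 1
   1 | 101011000011 | 1 | 0
   2 | 010110000110 | 0 | 0
   3 | 101100001100 | 1 | 0
   4 | 011000011000 | 0 | 1
   5 | 110000110001 | 1 | 1
   6 | 100001100011 | 1 | 1
   7 | 000011000111 | 0 | 1
   8 | 000110001111 | 0 | 0
   9 | 001100011110 | 0 | 1
  10 | 011000111101 | 0 | 1
  11 | 110001111011 | 1 | 0
  12 | 100011110110 | 1 | 0
  13 | 000111101100 | 0 | 0
  14 | 001111011000 | 0 | 1
  15 | 011110110001 | 0 | 0
  16 | 111101100010 | 1 | 0
  17 | 111011000100 | 1 | 1
  18 | 110110001001 | 1 | 1
  19 | 101100010011 | 1 | 0
  20 | 011000100110 | 0 | 1
  21 | 110001001101 | 1 | 1
  22 | 100010011011 | 1 | 1
  23 | 000100110111 | 0 | 0
  24 | 001001101110 | 0 | 0
  25 | 010011011100 | 0 | 1
  26 | 100110111001 | 1 | 0
  27 | 001101110010 | 0 | 1
  28 | 011011100101 | 0 | 0
  29 | 110111001010 | 1 | 0
  30 | 101110010100 | 1 | 1
  31 | 011100101001 | 0 | 1
  32 | 111001010011 | 1 | 0
  33 | 110010100110 | 1 | 0
  34 | 100101001100 | 1 | 0
  35 | 001010011000 | 0 | 1
  36 | 010100110001 | 0 | 0
  37 | 101001100010 | 1 | 0
  38 | 010011000100 | 0 | 0
  39 | 100110001000 | 1 | 0
  40 | 001100010000 | 0 | 0
  41 | 011000100000 | 0 | 1
  42 | 110001000001 | 1 | 0
  43 | 100010000010 | 1 | 1
  44 | 000100000101 | 0 | 1
  45 | 001000001011 | 0 | 0
  46 | 010000010110 | 0 | 0
  47 | 100000101100 | 1 | 1
  48 | 000001011001 | 0 | 0
  49 | 000010110010 | 0 | 1
  50 | 000101100101 | 0 | 0
  51 | 001011001010 | 0 | 1
  52 | 010110010101 | 0 | 1
  53 | 101100101011 | 1 | 0
  54 | 011001010110 | 0 | 0
  55 | 110010101100 | 1 | 1
  56 | 100101011001 | 1 | 1
  57 | 001010110011 | 0 | 0
  58 | 010101100110 | 0 | 1
  59 | 101011001101 | 1 | 1
  60 | 010110011011 | 0 | 0
  61 | 101100110110 | 1 | 0
  62 | 011001101100 | 0 | 0
  63 | 110011011000 | 1 | 0
  64 | 100110110000 | 1 | 0
  65 | 001101100000 | 0 | 1
  66 | 011011000001 | 0 | 1
  67 | 110110000011 | 1 | 0
  68 | 101100000110 | 1 | 1
  69 | 011000001101 | 0 | 0
  70 | 110000011010 | 1 | 0
  71 | 100000110100 | 1 | 0
  72 | 000001101000 | 0 | 0
  73 | 000011010000 | 0 | 0
  74 | 000110100000 | 0 | 1
  75 | 001101000001 | 0 | 1
  76 | 011010000011 | 0 | 1
  77 | 110100000111 | 1 | 0
  78 | 101000001110 | 1 | 0
  79 | 010000011100 | 0 | 1
  80 | 100000111001 | 1 | 0
  81 | 000001110010 | 0 | 1
  82 | 000011100101 | 0 | 0
  83 | 000111001010 | 0 | 1
  84 | 001110010101 | 0 | 1
  85 | 011100101011 | 0 | 1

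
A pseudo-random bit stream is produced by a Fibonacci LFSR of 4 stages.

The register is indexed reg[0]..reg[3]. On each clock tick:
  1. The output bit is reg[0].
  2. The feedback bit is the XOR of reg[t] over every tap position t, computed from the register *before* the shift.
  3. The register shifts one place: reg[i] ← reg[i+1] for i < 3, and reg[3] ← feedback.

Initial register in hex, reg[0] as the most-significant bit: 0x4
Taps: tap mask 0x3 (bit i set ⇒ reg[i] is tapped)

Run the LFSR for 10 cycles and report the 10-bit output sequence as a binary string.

0100110101

step | reg (before) | out | fb
   0 | 0100 | 0 | 1
   1 | 1001 | 1 | 1
   2 | 0011 | 0 | 0
   3 | 0110 | 0 | 1
   4 | 1101 | 1 | 0
   5 | 1010 | 1 | 1
   6 | 0101 | 0 | 1
   7 | 1011 | 1 | 1
   8 | 0111 | 0 | 1
   9 | 1111 | 1 | 0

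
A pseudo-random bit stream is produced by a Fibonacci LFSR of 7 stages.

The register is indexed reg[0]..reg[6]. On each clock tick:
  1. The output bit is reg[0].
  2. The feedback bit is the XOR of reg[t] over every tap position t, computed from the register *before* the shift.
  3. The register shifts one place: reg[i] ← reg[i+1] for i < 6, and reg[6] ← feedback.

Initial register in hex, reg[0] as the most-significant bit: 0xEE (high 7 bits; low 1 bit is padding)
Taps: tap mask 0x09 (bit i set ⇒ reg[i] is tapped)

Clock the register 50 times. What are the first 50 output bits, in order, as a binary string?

11101111001011001001000000100010011000101110101101

k : reg_k → out_k, fb_k
0: 1110111 → 1, fb=1
1: 1101111 → 1, fb=0
2: 1011110 → 1, fb=0
3: 0111100 → 0, fb=1
4: 1111001 → 1, fb=0
5: 1110010 → 1, fb=1
6: 1100101 → 1, fb=1
7: 1001011 → 1, fb=0
8: 0010110 → 0, fb=0
9: 0101100 → 0, fb=1
10: 1011001 → 1, fb=0
11: 0110010 → 0, fb=0
12: 1100100 → 1, fb=1
13: 1001001 → 1, fb=0
14: 0010010 → 0, fb=0
15: 0100100 → 0, fb=0
16: 1001000 → 1, fb=0
17: 0010000 → 0, fb=0
18: 0100000 → 0, fb=0
19: 1000000 → 1, fb=1
20: 0000001 → 0, fb=0
21: 0000010 → 0, fb=0
22: 0000100 → 0, fb=0
23: 0001000 → 0, fb=1
24: 0010001 → 0, fb=0
25: 0100010 → 0, fb=0
26: 1000100 → 1, fb=1
27: 0001001 → 0, fb=1
28: 0010011 → 0, fb=0
29: 0100110 → 0, fb=0
30: 1001100 → 1, fb=0
31: 0011000 → 0, fb=1
32: 0110001 → 0, fb=0
33: 1100010 → 1, fb=1
34: 1000101 → 1, fb=1
35: 0001011 → 0, fb=1
36: 0010111 → 0, fb=0
37: 0101110 → 0, fb=1
38: 1011101 → 1, fb=0
39: 0111010 → 0, fb=1
40: 1110101 → 1, fb=1
41: 1101011 → 1, fb=0
42: 1010110 → 1, fb=1
43: 0101101 → 0, fb=1
44: 1011011 → 1, fb=0
45: 0110110 → 0, fb=0
46: 1101100 → 1, fb=0
47: 1011000 → 1, fb=0
48: 0110000 → 0, fb=0
49: 1100000 → 1, fb=1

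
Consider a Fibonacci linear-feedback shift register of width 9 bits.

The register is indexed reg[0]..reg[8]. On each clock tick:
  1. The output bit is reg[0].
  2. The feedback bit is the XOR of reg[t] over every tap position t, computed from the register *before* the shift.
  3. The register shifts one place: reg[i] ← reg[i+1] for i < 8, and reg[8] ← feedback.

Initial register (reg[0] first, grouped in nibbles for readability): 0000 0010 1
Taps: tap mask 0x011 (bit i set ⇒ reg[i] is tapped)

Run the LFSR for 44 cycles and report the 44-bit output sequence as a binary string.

00000010100101011110010111011100000011100111

k : reg_k → out_k, fb_k
0: 000000101 → 0, fb=0
1: 000001010 → 0, fb=0
2: 000010100 → 0, fb=1
3: 000101001 → 0, fb=0
4: 001010010 → 0, fb=1
5: 010100101 → 0, fb=0
6: 101001010 → 1, fb=1
7: 010010101 → 0, fb=1
8: 100101011 → 1, fb=1
9: 001010111 → 0, fb=1
10: 010101111 → 0, fb=0
11: 101011110 → 1, fb=0
12: 010111100 → 0, fb=1
13: 101111001 → 1, fb=0
14: 011110010 → 0, fb=1
15: 111100101 → 1, fb=1
16: 111001011 → 1, fb=1
17: 110010111 → 1, fb=0
18: 100101110 → 1, fb=1
19: 001011101 → 0, fb=1
20: 010111011 → 0, fb=1
21: 101110111 → 1, fb=0
22: 011101110 → 0, fb=0
23: 111011100 → 1, fb=0
24: 110111000 → 1, fb=0
25: 101110000 → 1, fb=0
26: 011100000 → 0, fb=0
27: 111000000 → 1, fb=1
28: 110000001 → 1, fb=1
29: 100000011 → 1, fb=1
30: 000000111 → 0, fb=0
31: 000001110 → 0, fb=0
32: 000011100 → 0, fb=1
33: 000111001 → 0, fb=1
34: 001110011 → 0, fb=1
35: 011100111 → 0, fb=0
36: 111001110 → 1, fb=1
37: 110011101 → 1, fb=0
38: 100111010 → 1, fb=0
39: 001110100 → 0, fb=1
40: 011101001 → 0, fb=0
41: 111010010 → 1, fb=0
42: 110100100 → 1, fb=1
43: 101001001 → 1, fb=1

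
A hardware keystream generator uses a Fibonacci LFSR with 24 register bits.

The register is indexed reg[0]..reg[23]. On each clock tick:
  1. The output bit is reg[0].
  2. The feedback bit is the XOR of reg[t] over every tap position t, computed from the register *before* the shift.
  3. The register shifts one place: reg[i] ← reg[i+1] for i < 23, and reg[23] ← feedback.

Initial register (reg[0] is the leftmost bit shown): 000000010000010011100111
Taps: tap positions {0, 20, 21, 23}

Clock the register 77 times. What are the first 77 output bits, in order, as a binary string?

k : reg_k → out_k, fb_k
0: 000000010000010011100111 → 0, fb=0
1: 000000100000100111001110 → 0, fb=0
2: 000001000001001110011100 → 0, fb=0
3: 000010000010011100111000 → 0, fb=1
4: 000100000100111001110001 → 0, fb=1
5: 001000001001110011100011 → 0, fb=1
6: 010000010011100111000111 → 0, fb=0
7: 100000100111001110001110 → 1, fb=1
8: 000001001110011100011101 → 0, fb=1
9: 000010011100111000111011 → 0, fb=0
10: 000100111001110001110110 → 0, fb=1
11: 001001110011100011101101 → 0, fb=1
12: 010011100111000111011011 → 0, fb=0
13: 100111001110001110110110 → 1, fb=0
14: 001110011100011101101100 → 0, fb=0
15: 011100111000111011011000 → 0, fb=1
16: 111001110001110110110001 → 1, fb=0
17: 110011100011101101100010 → 1, fb=1
18: 100111000111011011000101 → 1, fb=1
19: 001110001110110110001011 → 0, fb=0
20: 011100011101101100010110 → 0, fb=1
21: 111000111011011000101101 → 1, fb=0
22: 110001110110110001011010 → 1, fb=0
23: 100011101101100010110100 → 1, fb=0
24: 000111011011000101101000 → 0, fb=1
25: 001110110110001011010001 → 0, fb=1
26: 011101101100010110100011 → 0, fb=1
27: 111011011000101101000111 → 1, fb=1
28: 110110110001011010001111 → 1, fb=0
29: 101101100010110100011110 → 1, fb=1
30: 011011000101101000111101 → 0, fb=1
31: 110110001011010001111011 → 1, fb=1
32: 101100010110100011110111 → 1, fb=1
33: 011000101101000111101111 → 0, fb=1
34: 110001011010001111011111 → 1, fb=0
35: 100010110100011110111110 → 1, fb=1
36: 000101101000111101111101 → 0, fb=1
37: 001011010001111011111011 → 0, fb=0
38: 010110100011110111110110 → 0, fb=1
39: 101101000111101111101101 → 1, fb=0
40: 011010001111011111011010 → 0, fb=1
41: 110100011110111110110101 → 1, fb=1
42: 101000111101111101101011 → 1, fb=1
43: 010001111011111011010111 → 0, fb=0
44: 100011110111110110101110 → 1, fb=1
45: 000111101111101101011101 → 0, fb=1
46: 001111011111011010111011 → 0, fb=0
47: 011110111110110101110110 → 0, fb=1
48: 111101111101101011101101 → 1, fb=0
49: 111011111011010111011010 → 1, fb=0
50: 110111110110101110110100 → 1, fb=0
51: 101111101101011101101000 → 1, fb=0
52: 011111011010111011010000 → 0, fb=0
53: 111110110101110110100000 → 1, fb=1
54: 111101101011101101000001 → 1, fb=0
55: 111011010111011010000010 → 1, fb=1
56: 110110101110110100000101 → 1, fb=1
57: 101101011101101000001011 → 1, fb=1
58: 011010111011010000010111 → 0, fb=0
59: 110101110110100000101110 → 1, fb=1
60: 101011101101000001011101 → 1, fb=0
61: 010111011010000010111010 → 0, fb=1
62: 101110110100000101110101 → 1, fb=1
63: 011101101000001011101011 → 0, fb=0
64: 111011010000010111010110 → 1, fb=0
65: 110110100000101110101100 → 1, fb=1
66: 101101000001011101011001 → 1, fb=1
67: 011010000010111010110011 → 0, fb=1
68: 110100000101110101100111 → 1, fb=1
69: 101000001011101011001111 → 1, fb=0
70: 010000010111010110011110 → 0, fb=0
71: 100000101110101100111100 → 1, fb=1
72: 000001011101011001111001 → 0, fb=0
73: 000010111010110011110010 → 0, fb=0
74: 000101110101100111100100 → 0, fb=1
75: 001011101011001111001001 → 0, fb=0
76: 010111010110011110010010 → 0, fb=0

00000001000001001110011100011101101100010110100011110111110110101110110100000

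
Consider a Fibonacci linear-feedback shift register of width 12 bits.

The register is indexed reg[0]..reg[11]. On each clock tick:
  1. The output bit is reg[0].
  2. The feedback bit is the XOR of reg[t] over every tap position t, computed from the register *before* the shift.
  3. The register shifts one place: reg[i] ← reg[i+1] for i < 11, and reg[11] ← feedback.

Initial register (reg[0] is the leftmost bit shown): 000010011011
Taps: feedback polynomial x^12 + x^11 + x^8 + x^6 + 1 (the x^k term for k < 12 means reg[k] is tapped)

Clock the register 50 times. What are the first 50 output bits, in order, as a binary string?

00001001101101100011111110111011001110001001000010

step | reg (before) | out | fb
   0 | 000010011011 | 0 | 0
   1 | 000100110110 | 0 | 1
   2 | 001001101101 | 0 | 1
   3 | 010011011011 | 0 | 0
   4 | 100110110110 | 1 | 0
   5 | 001101101100 | 0 | 0
   6 | 011011011000 | 0 | 1
   7 | 110110110001 | 1 | 1
   8 | 101101100011 | 1 | 1
   9 | 011011000111 | 0 | 1
  10 | 110110001111 | 1 | 1
  11 | 101100011111 | 1 | 1
  12 | 011000111111 | 0 | 1
  13 | 110001111111 | 1 | 0
  14 | 100011111110 | 1 | 1
  15 | 000111111101 | 0 | 1
  16 | 001111111011 | 0 | 1
  17 | 011111110111 | 0 | 0
  18 | 111111101110 | 1 | 1
  19 | 111111011101 | 1 | 1
  20 | 111110111011 | 1 | 0
  21 | 111101110110 | 1 | 0
  22 | 111011101100 | 1 | 1
  23 | 110111011001 | 1 | 1
  24 | 101110110011 | 1 | 1
  25 | 011101100111 | 0 | 0
  26 | 111011001110 | 1 | 0
  27 | 110110011100 | 1 | 0
  28 | 101100111000 | 1 | 1
  29 | 011001110001 | 0 | 0
  30 | 110011100010 | 1 | 0
  31 | 100111000100 | 1 | 1
  32 | 001110001001 | 0 | 0
  33 | 011100010010 | 0 | 0
  34 | 111000100100 | 1 | 0
  35 | 110001001000 | 1 | 0
  36 | 100010010000 | 1 | 1
  37 | 000100100001 | 0 | 0
  38 | 001001000010 | 0 | 0
  39 | 010010000100 | 0 | 0
  40 | 100100001000 | 1 | 0
  41 | 001000010000 | 0 | 0
  42 | 010000100000 | 0 | 1
  43 | 100001000001 | 1 | 0
  44 | 000010000010 | 0 | 0
  45 | 000100000100 | 0 | 0
  46 | 001000001000 | 0 | 1
  47 | 010000010001 | 0 | 1
  48 | 100000100011 | 1 | 1
  49 | 000001000111 | 0 | 1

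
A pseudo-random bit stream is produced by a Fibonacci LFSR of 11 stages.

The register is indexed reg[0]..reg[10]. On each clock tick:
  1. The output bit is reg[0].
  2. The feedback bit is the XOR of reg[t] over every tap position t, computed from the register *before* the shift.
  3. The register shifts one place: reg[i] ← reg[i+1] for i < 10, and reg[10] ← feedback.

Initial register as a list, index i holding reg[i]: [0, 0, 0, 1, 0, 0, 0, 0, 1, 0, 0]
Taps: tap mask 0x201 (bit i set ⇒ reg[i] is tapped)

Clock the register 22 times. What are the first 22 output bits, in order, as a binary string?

step | reg (before) | out | fb
   0 | 00010000100 | 0 | 0
   1 | 00100001000 | 0 | 0
   2 | 01000010000 | 0 | 0
   3 | 10000100000 | 1 | 1
   4 | 00001000001 | 0 | 0
   5 | 00010000010 | 0 | 1
   6 | 00100000101 | 0 | 0
   7 | 01000001010 | 0 | 1
   8 | 10000010101 | 1 | 1
   9 | 00000101011 | 0 | 1
  10 | 00001010111 | 0 | 1
  11 | 00010101111 | 0 | 1
  12 | 00101011111 | 0 | 1
  13 | 01010111111 | 0 | 1
  14 | 10101111111 | 1 | 0
  15 | 01011111110 | 0 | 1
  16 | 10111111101 | 1 | 1
  17 | 01111111011 | 0 | 1
  18 | 11111110111 | 1 | 0
  19 | 11111101110 | 1 | 0
  20 | 11111011100 | 1 | 1
  21 | 11110111001 | 1 | 1

0001000010000010101111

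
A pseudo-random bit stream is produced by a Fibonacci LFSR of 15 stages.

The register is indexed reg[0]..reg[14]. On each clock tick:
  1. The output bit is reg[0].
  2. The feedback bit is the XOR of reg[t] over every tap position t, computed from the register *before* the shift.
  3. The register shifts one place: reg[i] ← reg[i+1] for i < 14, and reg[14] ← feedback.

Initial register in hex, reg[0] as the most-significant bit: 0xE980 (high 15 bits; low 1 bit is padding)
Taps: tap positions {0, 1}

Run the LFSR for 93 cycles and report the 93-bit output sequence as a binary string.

111010011000000001110101000000010011111000000110100001000001011100011000011100100101000100101

k : reg_k → out_k, fb_k
0: 111010011000000 → 1, fb=0
1: 110100110000000 → 1, fb=0
2: 101001100000000 → 1, fb=1
3: 010011000000001 → 0, fb=1
4: 100110000000011 → 1, fb=1
5: 001100000000111 → 0, fb=0
6: 011000000001110 → 0, fb=1
7: 110000000011101 → 1, fb=0
8: 100000000111010 → 1, fb=1
9: 000000001110101 → 0, fb=0
10: 000000011101010 → 0, fb=0
11: 000000111010100 → 0, fb=0
12: 000001110101000 → 0, fb=0
13: 000011101010000 → 0, fb=0
14: 000111010100000 → 0, fb=0
15: 001110101000000 → 0, fb=0
16: 011101010000000 → 0, fb=1
17: 111010100000001 → 1, fb=0
18: 110101000000010 → 1, fb=0
19: 101010000000100 → 1, fb=1
20: 010100000001001 → 0, fb=1
21: 101000000010011 → 1, fb=1
22: 010000000100111 → 0, fb=1
23: 100000001001111 → 1, fb=1
24: 000000010011111 → 0, fb=0
25: 000000100111110 → 0, fb=0
26: 000001001111100 → 0, fb=0
27: 000010011111000 → 0, fb=0
28: 000100111110000 → 0, fb=0
29: 001001111100000 → 0, fb=0
30: 010011111000000 → 0, fb=1
31: 100111110000001 → 1, fb=1
32: 001111100000011 → 0, fb=0
33: 011111000000110 → 0, fb=1
34: 111110000001101 → 1, fb=0
35: 111100000011010 → 1, fb=0
36: 111000000110100 → 1, fb=0
37: 110000001101000 → 1, fb=0
38: 100000011010000 → 1, fb=1
39: 000000110100001 → 0, fb=0
40: 000001101000010 → 0, fb=0
41: 000011010000100 → 0, fb=0
42: 000110100001000 → 0, fb=0
43: 001101000010000 → 0, fb=0
44: 011010000100000 → 0, fb=1
45: 110100001000001 → 1, fb=0
46: 101000010000010 → 1, fb=1
47: 010000100000101 → 0, fb=1
48: 100001000001011 → 1, fb=1
49: 000010000010111 → 0, fb=0
50: 000100000101110 → 0, fb=0
51: 001000001011100 → 0, fb=0
52: 010000010111000 → 0, fb=1
53: 100000101110001 → 1, fb=1
54: 000001011100011 → 0, fb=0
55: 000010111000110 → 0, fb=0
56: 000101110001100 → 0, fb=0
57: 001011100011000 → 0, fb=0
58: 010111000110000 → 0, fb=1
59: 101110001100001 → 1, fb=1
60: 011100011000011 → 0, fb=1
61: 111000110000111 → 1, fb=0
62: 110001100001110 → 1, fb=0
63: 100011000011100 → 1, fb=1
64: 000110000111001 → 0, fb=0
65: 001100001110010 → 0, fb=0
66: 011000011100100 → 0, fb=1
67: 110000111001001 → 1, fb=0
68: 100001110010010 → 1, fb=1
69: 000011100100101 → 0, fb=0
70: 000111001001010 → 0, fb=0
71: 001110010010100 → 0, fb=0
72: 011100100101000 → 0, fb=1
73: 111001001010001 → 1, fb=0
74: 110010010100010 → 1, fb=0
75: 100100101000100 → 1, fb=1
76: 001001010001001 → 0, fb=0
77: 010010100010010 → 0, fb=1
78: 100101000100101 → 1, fb=1
79: 001010001001011 → 0, fb=0
80: 010100010010110 → 0, fb=1
81: 101000100101101 → 1, fb=1
82: 010001001011011 → 0, fb=1
83: 100010010110111 → 1, fb=1
84: 000100101101111 → 0, fb=0
85: 001001011011110 → 0, fb=0
86: 010010110111100 → 0, fb=1
87: 100101101111001 → 1, fb=1
88: 001011011110011 → 0, fb=0
89: 010110111100110 → 0, fb=1
90: 101101111001101 → 1, fb=1
91: 011011110011011 → 0, fb=1
92: 110111100110111 → 1, fb=0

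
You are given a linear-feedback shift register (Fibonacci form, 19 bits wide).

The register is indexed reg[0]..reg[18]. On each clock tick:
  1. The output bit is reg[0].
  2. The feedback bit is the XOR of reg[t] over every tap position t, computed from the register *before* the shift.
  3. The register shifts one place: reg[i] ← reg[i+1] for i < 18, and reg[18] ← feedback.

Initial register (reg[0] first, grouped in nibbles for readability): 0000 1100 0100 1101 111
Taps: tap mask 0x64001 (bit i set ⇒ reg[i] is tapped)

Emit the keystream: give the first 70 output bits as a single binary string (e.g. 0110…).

tick  register→output (feedback)
  0  0000110001001101111→0 (0)
  1  0001100010011011110→0 (0)
  2  0011000100110111100→0 (1)
  3  0110001001101111001→0 (0)
  4  1100010011011110010→1 (1)
  5  1000100110111100101→1 (0)
  6  0001001101111001010→0 (1)
  7  0010011011110010101→0 (0)
  8  0100110111100101010→0 (1)
  9  1001101111001010101→1 (1)
 10  0011011110010101011→0 (0)
 11  0110111100101010110→0 (0)
 12  1101111001010101100→1 (1)
 13  1011110010101011001→1 (1)
 14  0111100101010110011→0 (1)
 15  1111001010101100111→1 (1)
 16  1110010101011001111→1 (1)
 17  1100101010110011111→1 (0)
 18  1001010101100111110→1 (1)
 19  0010101011001111101→0 (0)
 20  0101010110011111010→0 (0)
 21  1010101100111110100→1 (0)
 22  0101011001111101000→0 (0)
 23  1010110011111010000→1 (0)
 24  0101100111110100000→0 (0)
 25  1011001111101000000→1 (1)
 26  0110011111010000001→0 (1)
 27  1100111110100000011→1 (1)
 28  1001111101000000111→1 (1)
 29  0011111010000001111→0 (0)
 30  0111110100000011110→0 (0)
 31  1111101000000111100→1 (0)
 32  1111010000001111000→1 (0)
 33  1110100000011110000→1 (0)
 34  1101000000111100000→1 (1)
 35  1010000001111000001→1 (0)
 36  0100000011110000010→0 (1)
 37  1000000111100000101→1 (0)
 38  0000001111000001010→0 (1)
 39  0000011110000010101→0 (0)
 40  0000111100000101010→0 (1)
 41  0001111000001010101→0 (0)
 42  0011110000010101010→0 (1)
 43  0111100000101010101→0 (0)
 44  1111000001010101010→1 (0)
 45  1110000010101010100→1 (0)
 46  1100000101010101000→1 (1)
 47  1000001010101010001→1 (1)
 48  0000010101010100011→0 (0)
 49  0000101010101000110→0 (1)
 50  0001010101010001101→0 (1)
 51  0010101010100011011→0 (1)
 52  0101010101000110111→0 (1)
 53  1010101010001101111→1 (1)
 54  0101010100011011111→0 (1)
 55  1010101000110111111→1 (0)
 56  0101010001101111110→0 (0)
 57  1010100011011111100→1 (0)
 58  0101000110111111000→0 (1)
 59  1010001101111110001→1 (1)
 60  0100011011111100011→0 (0)
 61  1000110111111000110→1 (0)
 62  0001101111110001100→0 (0)
 63  0011011111100011000→0 (1)
 64  0110111111000110001→0 (0)
 65  1101111110001100010→1 (0)
 66  1011111100011000100→1 (1)
 67  0111111000110001001→0 (1)
 68  1111110001100010011→1 (0)
 69  1111100011000100110→1 (0)

0000110001001101111001010101100111110100000011110000010101010100011011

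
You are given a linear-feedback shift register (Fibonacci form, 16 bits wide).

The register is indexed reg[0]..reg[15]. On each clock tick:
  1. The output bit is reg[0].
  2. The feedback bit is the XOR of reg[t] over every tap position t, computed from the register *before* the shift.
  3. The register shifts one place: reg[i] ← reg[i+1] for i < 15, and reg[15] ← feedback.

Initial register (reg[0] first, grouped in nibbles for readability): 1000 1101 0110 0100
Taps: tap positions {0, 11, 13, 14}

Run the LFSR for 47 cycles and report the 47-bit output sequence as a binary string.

10001101011001000010000001110100000000000110001

step | reg (before) | out | fb
   0 | 1000110101100100 | 1 | 0
   1 | 0001101011001000 | 0 | 0
   2 | 0011010110010000 | 0 | 1
   3 | 0110101100100001 | 0 | 0
   4 | 1101011001000010 | 1 | 0
   5 | 1010110010000100 | 1 | 0
   6 | 0101100100001000 | 0 | 0
   7 | 1011001000010000 | 1 | 0
   8 | 0110010000100000 | 0 | 0
   9 | 1100100001000000 | 1 | 1
  10 | 1001000010000001 | 1 | 1
  11 | 0010000100000011 | 0 | 1
  12 | 0100001000000111 | 0 | 0
  13 | 1000010000001110 | 1 | 1
  14 | 0000100000011101 | 0 | 0
  15 | 0001000000111010 | 0 | 0
  16 | 0010000001110100 | 0 | 0
  17 | 0100000011101000 | 0 | 0
  18 | 1000000111010000 | 1 | 0
  19 | 0000001110100000 | 0 | 0
  20 | 0000011101000000 | 0 | 0
  21 | 0000111010000000 | 0 | 0
  22 | 0001110100000000 | 0 | 0
  23 | 0011101000000000 | 0 | 0
  24 | 0111010000000000 | 0 | 0
  25 | 1110100000000000 | 1 | 1
  26 | 1101000000000001 | 1 | 1
  27 | 1010000000000011 | 1 | 0
  28 | 0100000000000110 | 0 | 0
  29 | 1000000000001100 | 1 | 0
  30 | 0000000000011000 | 0 | 1
  31 | 0000000000110001 | 0 | 1
  32 | 0000000001100011 | 0 | 1
  33 | 0000000011000111 | 0 | 0
  34 | 0000000110001110 | 0 | 0
  35 | 0000001100011100 | 0 | 0
  36 | 0000011000111000 | 0 | 1
  37 | 0000110001110001 | 0 | 1
  38 | 0001100011100011 | 0 | 1
  39 | 0011000111000111 | 0 | 0
  40 | 0110001110001110 | 0 | 0
  41 | 1100011100011100 | 1 | 1
  42 | 1000111000111001 | 1 | 0
  43 | 0001110001110010 | 0 | 0
  44 | 0011100011100100 | 0 | 1
  45 | 0111000111001001 | 0 | 0
  46 | 1110001110010010 | 1 | 1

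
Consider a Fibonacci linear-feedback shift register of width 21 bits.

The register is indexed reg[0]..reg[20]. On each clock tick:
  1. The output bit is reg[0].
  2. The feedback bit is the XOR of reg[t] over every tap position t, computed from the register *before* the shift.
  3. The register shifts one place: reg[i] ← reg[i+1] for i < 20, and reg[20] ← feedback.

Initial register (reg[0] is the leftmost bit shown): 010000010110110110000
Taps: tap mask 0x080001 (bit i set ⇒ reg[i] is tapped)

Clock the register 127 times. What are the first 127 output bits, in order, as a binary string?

step | reg (before) | out | fb
   0 | 010000010110110110000 | 0 | 0
   1 | 100000101101101100000 | 1 | 1
   2 | 000001011011011000001 | 0 | 0
   3 | 000010110110110000010 | 0 | 1
   4 | 000101101101100000101 | 0 | 0
   5 | 001011011011000001010 | 0 | 1
   6 | 010110110110000010101 | 0 | 0
   7 | 101101101100000101010 | 1 | 0
   8 | 011011011000001010100 | 0 | 0
   9 | 110110110000010101000 | 1 | 1
  10 | 101101100000101010001 | 1 | 1
  11 | 011011000001010100011 | 0 | 1
  12 | 110110000010101000111 | 1 | 0
  13 | 101100000101010001110 | 1 | 0
  14 | 011000001010100011100 | 0 | 0
  15 | 110000010101000111000 | 1 | 1
  16 | 100000101010001110001 | 1 | 1
  17 | 000001010100011100011 | 0 | 1
  18 | 000010101000111000111 | 0 | 1
  19 | 000101010001110001111 | 0 | 1
  20 | 001010100011100011111 | 0 | 1
  21 | 010101000111000111111 | 0 | 1
  22 | 101010001110001111111 | 1 | 0
  23 | 010100011100011111110 | 0 | 1
  24 | 101000111000111111101 | 1 | 1
  25 | 010001110001111111011 | 0 | 1
  26 | 100011100011111110111 | 1 | 0
  27 | 000111000111111101110 | 0 | 1
  28 | 001110001111111011101 | 0 | 0
  29 | 011100011111110111010 | 0 | 1
  30 | 111000111111101110101 | 1 | 1
  31 | 110001111111011101011 | 1 | 0
  32 | 100011111110111010110 | 1 | 0
  33 | 000111111101110101100 | 0 | 0
  34 | 001111111011101011000 | 0 | 0
  35 | 011111110111010110000 | 0 | 0
  36 | 111111101110101100000 | 1 | 1
  37 | 111111011101011000001 | 1 | 1
  38 | 111110111010110000011 | 1 | 0
  39 | 111101110101100000110 | 1 | 0
  40 | 111011101011000001100 | 1 | 1
  41 | 110111010110000011001 | 1 | 1
  42 | 101110101100000110011 | 1 | 0
  43 | 011101011000001100110 | 0 | 1
  44 | 111010110000011001101 | 1 | 1
  45 | 110101100000110011011 | 1 | 0
  46 | 101011000001100110110 | 1 | 0
  47 | 010110000011001101100 | 0 | 0
  48 | 101100000110011011000 | 1 | 1
  49 | 011000001100110110001 | 0 | 0
  50 | 110000011001101100010 | 1 | 0
  51 | 100000110011011000100 | 1 | 1
  52 | 000001100110110001001 | 0 | 0
  53 | 000011001101100010010 | 0 | 1
  54 | 000110011011000100101 | 0 | 0
  55 | 001100110110001001010 | 0 | 1
  56 | 011001101100010010101 | 0 | 0
  57 | 110011011000100101010 | 1 | 0
  58 | 100110110001001010100 | 1 | 1
  59 | 001101100010010101001 | 0 | 0
  60 | 011011000100101010010 | 0 | 1
  61 | 110110001001010100101 | 1 | 1
  62 | 101100010010101001011 | 1 | 0
  63 | 011000100101010010110 | 0 | 1
  64 | 110001001010100101101 | 1 | 1
  65 | 100010010101001011011 | 1 | 0
  66 | 000100101010010110110 | 0 | 1
  67 | 001001010100101101101 | 0 | 0
  68 | 010010101001011011010 | 0 | 1
  69 | 100101010010110110101 | 1 | 1
  70 | 001010100101101101011 | 0 | 1
  71 | 010101001011011010111 | 0 | 1
  72 | 101010010110110101111 | 1 | 0
  73 | 010100101101101011110 | 0 | 1
  74 | 101001011011010111101 | 1 | 1
  75 | 010010110110101111011 | 0 | 1
  76 | 100101101101011110111 | 1 | 0
  77 | 001011011010111101110 | 0 | 1
  78 | 010110110101111011101 | 0 | 0
  79 | 101101101011110111010 | 1 | 0
  80 | 011011010111101110100 | 0 | 0
  81 | 110110101111011101000 | 1 | 1
  82 | 101101011110111010001 | 1 | 1
  83 | 011010111101110100011 | 0 | 1
  84 | 110101111011101000111 | 1 | 0
  85 | 101011110111010001110 | 1 | 0
  86 | 010111101110100011100 | 0 | 0
  87 | 101111011101000111000 | 1 | 1
  88 | 011110111010001110001 | 0 | 0
  89 | 111101110100011100010 | 1 | 0
  90 | 111011101000111000100 | 1 | 1
  91 | 110111010001110001001 | 1 | 1
  92 | 101110100011100010011 | 1 | 0
  93 | 011101000111000100110 | 0 | 1
  94 | 111010001110001001101 | 1 | 1
  95 | 110100011100010011011 | 1 | 0
  96 | 101000111000100110110 | 1 | 0
  97 | 010001110001001101100 | 0 | 0
  98 | 100011100010011011000 | 1 | 1
  99 | 000111000100110110001 | 0 | 0
 100 | 001110001001101100010 | 0 | 1
 101 | 011100010011011000101 | 0 | 0
 102 | 111000100110110001010 | 1 | 0
 103 | 110001001101100010100 | 1 | 1
 104 | 100010011011000101001 | 1 | 1
 105 | 000100110110001010011 | 0 | 1
 106 | 001001101100010100111 | 0 | 1
 107 | 010011011000101001111 | 0 | 1
 108 | 100110110001010011111 | 1 | 0
 109 | 001101100010100111110 | 0 | 1
 110 | 011011000101001111101 | 0 | 0
 111 | 110110001010011111010 | 1 | 0
 112 | 101100010100111110100 | 1 | 1
 113 | 011000101001111101001 | 0 | 0
 114 | 110001010011111010010 | 1 | 0
 115 | 100010100111110100100 | 1 | 1
 116 | 000101001111101001001 | 0 | 0
 117 | 001010011111010010010 | 0 | 1
 118 | 010100111110100100101 | 0 | 0
 119 | 101001111101001001010 | 1 | 0
 120 | 010011111010010010100 | 0 | 0
 121 | 100111110100100101000 | 1 | 1
 122 | 001111101001001010001 | 0 | 0
 123 | 011111010010010100010 | 0 | 1
 124 | 111110100100101000101 | 1 | 1
 125 | 111101001001010001011 | 1 | 0
 126 | 111010010010100010110 | 1 | 0

0100000101101101100000101010001110001111111011101011000001100110110001001010100101101101011110111010001110001001101100010100111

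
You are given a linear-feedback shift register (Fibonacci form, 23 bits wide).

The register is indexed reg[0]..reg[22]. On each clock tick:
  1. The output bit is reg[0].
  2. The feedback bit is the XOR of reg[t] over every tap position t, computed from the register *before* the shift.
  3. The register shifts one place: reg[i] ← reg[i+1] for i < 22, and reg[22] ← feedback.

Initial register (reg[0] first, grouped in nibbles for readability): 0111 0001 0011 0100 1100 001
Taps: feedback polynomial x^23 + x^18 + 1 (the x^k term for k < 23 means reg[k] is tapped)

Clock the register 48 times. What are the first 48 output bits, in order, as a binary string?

011100010011010011000010111101011100011110111000

k : reg_k → out_k, fb_k
0: 01110001001101001100001 → 0, fb=0
1: 11100010011010011000010 → 1, fb=1
2: 11000100110100110000101 → 1, fb=1
3: 10001001101001100001011 → 1, fb=1
4: 00010011010011000010111 → 0, fb=1
5: 00100110100110000101111 → 0, fb=0
6: 01001101001100001011110 → 0, fb=1
7: 10011010011000010111101 → 1, fb=0
8: 00110100110000101111010 → 0, fb=1
9: 01101001100001011110101 → 0, fb=1
10: 11010011000010111101011 → 1, fb=1
11: 10100110000101111010111 → 1, fb=0
12: 01001100001011110101110 → 0, fb=0
13: 10011000010111101011100 → 1, fb=0
14: 00110000101111010111000 → 0, fb=1
15: 01100001011110101110001 → 0, fb=1
16: 11000010111101011100011 → 1, fb=1
17: 10000101111010111000111 → 1, fb=1
18: 00001011110101110001111 → 0, fb=0
19: 00010111101011100011110 → 0, fb=1
20: 00101111010111000111101 → 0, fb=1
21: 01011110101110001111011 → 0, fb=1
22: 10111101011100011110111 → 1, fb=0
23: 01111010111000111101110 → 0, fb=0
24: 11110101110001111011100 → 1, fb=0
25: 11101011100011110111000 → 1, fb=0
26: 11010111000111101110000 → 1, fb=0
27: 10101110001111011100000 → 1, fb=1
28: 01011100011110111000001 → 0, fb=0
29: 10111000111101110000010 → 1, fb=1
30: 01110001111011100000101 → 0, fb=0
31: 11100011110111000001010 → 1, fb=1
32: 11000111101110000010101 → 1, fb=0
33: 10001111011100000101010 → 1, fb=1
34: 00011110111000001010101 → 0, fb=1
35: 00111101110000010101011 → 0, fb=0
36: 01111011100000101010110 → 0, fb=1
37: 11110111000001010101101 → 1, fb=1
38: 11101110000010101011011 → 1, fb=0
39: 11011100000101010110110 → 1, fb=0
40: 10111000001010101101100 → 1, fb=1
41: 01110000010101011011001 → 0, fb=1
42: 11100000101010110110011 → 1, fb=0
43: 11000001010101101100110 → 1, fb=1
44: 10000010101011011001101 → 1, fb=1
45: 00000101010110110011011 → 0, fb=1
46: 00001010101101100110111 → 0, fb=1
47: 00010101011011001101111 → 0, fb=0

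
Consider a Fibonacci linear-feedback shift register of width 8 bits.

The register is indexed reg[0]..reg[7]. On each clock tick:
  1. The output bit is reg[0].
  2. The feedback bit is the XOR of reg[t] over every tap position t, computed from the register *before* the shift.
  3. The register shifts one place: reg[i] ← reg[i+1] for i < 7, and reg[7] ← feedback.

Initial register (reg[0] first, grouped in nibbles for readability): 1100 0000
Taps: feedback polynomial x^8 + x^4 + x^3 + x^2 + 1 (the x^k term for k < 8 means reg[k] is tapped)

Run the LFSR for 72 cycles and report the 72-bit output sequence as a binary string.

110000001100100100110111001000001010110110101100101100001111101101111010

step | reg (before) | out | fb
   0 | 11000000 | 1 | 1
   1 | 10000001 | 1 | 1
   2 | 00000011 | 0 | 0
   3 | 00000110 | 0 | 0
   4 | 00001100 | 0 | 1
   5 | 00011001 | 0 | 0
   6 | 00110010 | 0 | 0
   7 | 01100100 | 0 | 1
   8 | 11001001 | 1 | 0
   9 | 10010010 | 1 | 0
  10 | 00100100 | 0 | 1
  11 | 01001001 | 0 | 1
  12 | 10010011 | 1 | 0
  13 | 00100110 | 0 | 1
  14 | 01001101 | 0 | 1
  15 | 10011011 | 1 | 1
  16 | 00110111 | 0 | 0
  17 | 01101110 | 0 | 0
  18 | 11011100 | 1 | 1
  19 | 10111001 | 1 | 0
  20 | 01110010 | 0 | 0
  21 | 11100100 | 1 | 0
  22 | 11001000 | 1 | 0
  23 | 10010000 | 1 | 0
  24 | 00100000 | 0 | 1
  25 | 01000001 | 0 | 0
  26 | 10000010 | 1 | 1
  27 | 00000101 | 0 | 0
  28 | 00001010 | 0 | 1
  29 | 00010101 | 0 | 1
  30 | 00101011 | 0 | 0
  31 | 01010110 | 0 | 1
  32 | 10101101 | 1 | 1
  33 | 01011011 | 0 | 0
  34 | 10110110 | 1 | 1
  35 | 01101101 | 0 | 0
  36 | 11011010 | 1 | 1
  37 | 10110101 | 1 | 1
  38 | 01101011 | 0 | 0
  39 | 11010110 | 1 | 0
  40 | 10101100 | 1 | 1
  41 | 01011001 | 0 | 0
  42 | 10110010 | 1 | 1
  43 | 01100101 | 0 | 1
  44 | 11001011 | 1 | 0
  45 | 10010110 | 1 | 0
  46 | 00101100 | 0 | 0
  47 | 01011000 | 0 | 0
  48 | 10110000 | 1 | 1
  49 | 01100001 | 0 | 1
  50 | 11000011 | 1 | 1
  51 | 10000111 | 1 | 1
  52 | 00001111 | 0 | 1
  53 | 00011111 | 0 | 0
  54 | 00111110 | 0 | 1
  55 | 01111101 | 0 | 1
  56 | 11111011 | 1 | 0
  57 | 11110110 | 1 | 1
  58 | 11101101 | 1 | 1
  59 | 11011011 | 1 | 1
  60 | 10110111 | 1 | 1
  61 | 01101111 | 0 | 0
  62 | 11011110 | 1 | 1
  63 | 10111101 | 1 | 0
  64 | 01111010 | 0 | 1
  65 | 11110101 | 1 | 1
  66 | 11101011 | 1 | 1
  67 | 11010111 | 1 | 0
  68 | 10101110 | 1 | 1
  69 | 01011101 | 0 | 0
  70 | 10111010 | 1 | 0
  71 | 01110100 | 0 | 0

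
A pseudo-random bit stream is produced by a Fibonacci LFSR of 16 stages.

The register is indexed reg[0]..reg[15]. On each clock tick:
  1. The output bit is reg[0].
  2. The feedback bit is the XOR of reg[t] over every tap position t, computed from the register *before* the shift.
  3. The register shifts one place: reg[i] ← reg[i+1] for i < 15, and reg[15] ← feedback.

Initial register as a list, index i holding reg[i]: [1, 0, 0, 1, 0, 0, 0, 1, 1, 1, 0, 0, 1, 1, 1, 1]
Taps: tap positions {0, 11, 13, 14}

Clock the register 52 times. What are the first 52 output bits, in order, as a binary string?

k : reg_k → out_k, fb_k
0: 1001000111001111 → 1, fb=1
1: 0010001110011111 → 0, fb=1
2: 0100011100111111 → 0, fb=1
3: 1000111001111111 → 1, fb=0
4: 0001110011111110 → 0, fb=1
5: 0011100111111101 → 0, fb=0
6: 0111001111111010 → 0, fb=0
7: 1110011111110100 → 1, fb=1
8: 1100111111101001 → 1, fb=1
9: 1001111111010011 → 1, fb=1
10: 0011111110100111 → 0, fb=0
11: 0111111101001110 → 0, fb=0
12: 1111111010011100 → 1, fb=1
13: 1111110100111001 → 1, fb=0
14: 1111101001110010 → 1, fb=1
15: 1111010011100101 → 1, fb=0
16: 1110100111001010 → 1, fb=0
17: 1101001110010100 → 1, fb=1
18: 1010011100101001 → 1, fb=1
19: 0100111001010011 → 0, fb=0
20: 1001110010100110 → 1, fb=1
21: 0011100101001101 → 0, fb=1
22: 0111001010011011 → 0, fb=0
23: 1110010100110110 → 1, fb=0
24: 1100101001101100 → 1, fb=0
25: 1001010011011000 → 1, fb=0
26: 0010100110110000 → 0, fb=1
27: 0101001101100001 → 0, fb=0
28: 1010011011000010 → 1, fb=0
29: 0100110110000100 → 0, fb=1
30: 1001101100001001 → 1, fb=1
31: 0011011000010011 → 0, fb=0
32: 0110110000100110 → 0, fb=0
33: 1101100001001100 → 1, fb=0
34: 1011000010011000 → 1, fb=0
35: 0110000100110000 → 0, fb=1
36: 1100001001100001 → 1, fb=1
37: 1000010011000011 → 1, fb=0
38: 0000100110000110 → 0, fb=0
39: 0001001100001100 → 0, fb=1
40: 0010011000011001 → 0, fb=1
41: 0100110000110011 → 0, fb=0
42: 1001100001100110 → 1, fb=1
43: 0011000011001101 → 0, fb=1
44: 0110000110011011 → 0, fb=0
45: 1100001100110110 → 1, fb=0
46: 1000011001101100 → 1, fb=0
47: 0000110011011000 → 0, fb=1
48: 0001100110110001 → 0, fb=1
49: 0011001101100011 → 0, fb=1
50: 0110011011000111 → 0, fb=0
51: 1100110110001110 → 1, fb=1

1001000111001111111010011100101001101100001001100001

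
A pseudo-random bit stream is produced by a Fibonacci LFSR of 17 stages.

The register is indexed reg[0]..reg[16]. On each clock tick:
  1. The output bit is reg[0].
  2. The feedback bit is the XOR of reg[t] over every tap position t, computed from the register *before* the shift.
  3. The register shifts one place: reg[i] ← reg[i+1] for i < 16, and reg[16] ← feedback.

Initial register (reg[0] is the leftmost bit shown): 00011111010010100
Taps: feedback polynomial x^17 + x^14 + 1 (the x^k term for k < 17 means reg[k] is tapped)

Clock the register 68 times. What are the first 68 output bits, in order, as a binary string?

00011111010010100100011101001100101101010000011010001011111111001101

tick  register→output (feedback)
  0  00011111010010100→0 (1)
  1  00111110100101001→0 (0)
  2  01111101001010010→0 (0)
  3  11111010010100100→1 (0)
  4  11110100101001000→1 (1)
  5  11101001010010001→1 (1)
  6  11010010100100011→1 (1)
  7  10100101001000111→1 (0)
  8  01001010010001110→0 (1)
  9  10010100100011101→1 (0)
 10  00101001000111010→0 (0)
 11  01010010001110100→0 (1)
 12  10100100011101001→1 (1)
 13  01001000111010011→0 (0)
 14  10010001110100110→1 (0)
 15  00100011101001100→0 (1)
 16  01000111010011001→0 (0)
 17  10001110100110010→1 (1)
 18  00011101001100101→0 (1)
 19  00111010011001011→0 (0)
 20  01110100110010110→0 (1)
 21  11101001100101101→1 (0)
 22  11010011001011010→1 (1)
 23  10100110010110101→1 (0)
 24  01001100101101010→0 (0)
 25  10011001011010100→1 (0)
 26  00110010110101000→0 (0)
 27  01100101101010000→0 (0)
 28  11001011010100000→1 (1)
 29  10010110101000001→1 (1)
 30  00101101010000011→0 (0)
 31  01011010100000110→0 (1)
 32  10110101000001101→1 (0)
 33  01101010000011010→0 (0)
 34  11010100000110100→1 (0)
 35  10101000001101000→1 (1)
 36  01010000011010001→0 (0)
 37  10100000110100010→1 (1)
 38  01000001101000101→0 (1)
 39  10000011010001011→1 (1)
 40  00000110100010111→0 (1)
 41  00001101000101111→0 (1)
 42  00011010001011111→0 (1)
 43  00110100010111111→0 (1)
 44  01101000101111111→0 (1)
 45  11010001011111111→1 (0)
 46  10100010111111110→1 (0)
 47  01000101111111100→0 (1)
 48  10001011111111001→1 (1)
 49  00010111111110011→0 (0)
 50  00101111111100110→0 (1)
 51  01011111111001101→0 (1)
 52  10111111110011011→1 (1)
 53  01111111100110111→0 (1)
 54  11111111001101111→1 (0)
 55  11111110011011110→1 (0)
 56  11111100110111100→1 (0)
 57  11111001101111000→1 (1)
 58  11110011011110001→1 (1)
 59  11100110111100011→1 (1)
 60  11001101111000111→1 (0)
 61  10011011110001110→1 (0)
 62  00110111100011100→0 (1)
 63  01101111000111001→0 (0)
 64  11011110001110010→1 (1)
 65  10111100011100101→1 (0)
 66  01111000111001010→0 (0)
 67  11110001110010100→1 (0)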